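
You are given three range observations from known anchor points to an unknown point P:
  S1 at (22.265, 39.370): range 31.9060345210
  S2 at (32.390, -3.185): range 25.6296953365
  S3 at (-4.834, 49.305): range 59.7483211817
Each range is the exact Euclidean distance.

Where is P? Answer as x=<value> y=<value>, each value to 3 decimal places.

x=46.275 y=18.358

eq1: (x − 22.265)² + (y − 39.370)² = 31.9060345210²
eq2: (x − 32.390)² + (y + 3.185)² = 25.6296953365²
eq3: (x + 4.834)² + (y − 49.305)² = 59.7483211817²
eq3−eq1, eq3−eq2 (x²,y² cancel):
  54.198·x − 19.870·y = 2143.243389
  74.448·x − 104.980·y = 1517.886345
det = 54.198·-104.980 − -19.870·74.448 = -4210.424280
x = (2143.243389·-104.980 − -19.870·1517.886345) / -4210.424280 = 46.274978
y = (54.198·1517.886345 − 2143.243389·74.448) / -4210.424280 = 18.357718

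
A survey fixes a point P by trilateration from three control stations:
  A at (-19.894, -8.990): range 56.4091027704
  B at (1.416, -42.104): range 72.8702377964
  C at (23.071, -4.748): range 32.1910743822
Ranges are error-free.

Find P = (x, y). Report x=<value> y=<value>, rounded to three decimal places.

eq1: (x + 19.894)² + (y + 8.990)² = 56.4091027704²
eq2: (x − 1.416)² + (y + 42.104)² = 72.8702377964²
eq3: (x − 23.071)² + (y + 4.748)² = 32.1910743822²
eq3−eq2, eq3−eq1 (x²,y² cancel):
  -43.310·x − 74.712·y = -3053.868960
  -85.930·x − 8.484·y = -2223.944814
det = -43.310·-8.484 − -74.712·-85.930 = -6052.560120
x = (-3053.868960·-8.484 − -74.712·-2223.944814) / -6052.560120 = 23.171408
y = (-43.310·-2223.944814 − -3053.868960·-85.930) / -6052.560120 = 27.442918

x=23.171 y=27.443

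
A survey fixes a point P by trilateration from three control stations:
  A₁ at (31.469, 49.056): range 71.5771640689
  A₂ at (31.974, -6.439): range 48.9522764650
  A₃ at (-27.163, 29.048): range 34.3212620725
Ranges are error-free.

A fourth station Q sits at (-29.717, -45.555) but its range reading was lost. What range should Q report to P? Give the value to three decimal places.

eq1: (x − 31.469)² + (y − 49.056)² = 71.5771640689²
eq2: (x − 31.974)² + (y + 6.439)² = 48.9522764650²
eq3: (x + 27.163)² + (y − 29.048)² = 34.3212620725²
eq3−eq2, eq3−eq1 (x²,y² cancel):
  118.274·x − 70.974·y = -1736.193817
  117.264·x + 40.016·y = -2130.167162
det = 118.274·40.016 − -70.974·117.264 = 13055.547520
x = (-1736.193817·40.016 − -70.974·-2130.167162) / 13055.547520 = -16.901782
y = (118.274·-2130.167162 − -1736.193817·117.264) / 13055.547520 = -3.703434
|P − Q| = √((-16.901782 − -29.717)² + (-3.703434 − -45.555)²) = 43.769663

43.770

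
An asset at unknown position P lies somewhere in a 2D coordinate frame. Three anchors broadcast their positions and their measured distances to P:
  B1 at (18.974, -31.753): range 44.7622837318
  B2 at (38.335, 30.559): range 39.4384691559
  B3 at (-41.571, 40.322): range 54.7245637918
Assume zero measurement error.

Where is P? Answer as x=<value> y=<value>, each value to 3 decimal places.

x=4.348 y=10.552

eq1: (x − 18.974)² + (y + 31.753)² = 44.7622837318²
eq2: (x − 38.335)² + (y − 30.559)² = 39.4384691559²
eq3: (x + 41.571)² + (y − 40.322)² = 54.7245637918²
eq3−eq1, eq3−eq2 (x²,y² cancel):
  121.090·x − 144.150·y = -994.630203
  159.812·x − 19.526·y = 488.798014
det = 121.090·-19.526 − -144.150·159.812 = 20672.496460
x = (-994.630203·-19.526 − -144.150·488.798014) / 20672.496460 = 4.347873
y = (121.090·488.798014 − -994.630203·159.812) / 20672.496460 = 10.552300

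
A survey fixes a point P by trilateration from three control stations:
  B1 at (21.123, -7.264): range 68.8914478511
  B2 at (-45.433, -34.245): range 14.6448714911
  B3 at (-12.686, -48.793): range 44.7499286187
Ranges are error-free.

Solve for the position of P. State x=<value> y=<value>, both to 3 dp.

eq1: (x − 21.123)² + (y + 7.264)² = 68.8914478511²
eq2: (x + 45.433)² + (y + 34.245)² = 14.6448714911²
eq3: (x + 12.686)² + (y + 48.793)² = 44.7499286187²
eq2−eq1, eq2−eq3 (x²,y² cancel):
  133.112·x + 53.962·y = -7269.490015
  65.494·x − 29.096·y = -2483.269919
det = 133.112·-29.096 − 53.962·65.494 = -7407.213980
x = (-7269.490015·-29.096 − 53.962·-2483.269919) / -7407.213980 = -46.645783
y = (133.112·-2483.269919 − -7269.490015·65.494) / -7407.213980 = -19.650432

x=-46.646 y=-19.650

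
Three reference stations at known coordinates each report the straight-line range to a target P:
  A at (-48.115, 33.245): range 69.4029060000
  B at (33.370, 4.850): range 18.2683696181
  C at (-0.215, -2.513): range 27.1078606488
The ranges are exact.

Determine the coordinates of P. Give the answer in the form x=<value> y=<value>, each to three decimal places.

eq1: (x + 48.115)² + (y − 33.245)² = 69.4029060000²
eq2: (x − 33.370)² + (y − 4.850)² = 18.2683696181²
eq3: (x + 0.215)² + (y + 2.513)² = 27.1078606488²
eq1−eq3, eq1−eq2 (x²,y² cancel):
  95.800·x − 71.516·y = 668.005396
  162.970·x − 56.790·y = 2199.826183
det = 95.800·-56.790 − -71.516·162.970 = 6214.480520
x = (668.005396·-56.790 − -71.516·2199.826183) / 6214.480520 = 19.211058
y = (95.800·2199.826183 − 668.005396·162.970) / 6214.480520 = 16.393729

x=19.211 y=16.394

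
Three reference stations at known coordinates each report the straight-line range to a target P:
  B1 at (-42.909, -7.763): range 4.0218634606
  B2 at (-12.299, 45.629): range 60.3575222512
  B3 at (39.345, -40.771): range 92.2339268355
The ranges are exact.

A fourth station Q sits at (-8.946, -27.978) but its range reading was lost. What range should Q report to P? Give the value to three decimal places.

43.366

eq1: (x + 42.909)² + (y + 7.763)² = 4.0218634606²
eq2: (x + 12.299)² + (y − 45.629)² = 60.3575222512²
eq3: (x − 39.345)² + (y + 40.771)² = 92.2339268355²
eq3−eq2, eq3−eq1 (x²,y² cancel):
  -103.288·x + 172.800·y = 3887.034343
  -164.508·x + 66.016·y = 7182.064858
det = -103.288·66.016 − 172.800·-164.508 = 21608.321792
x = (3887.034343·66.016 − 172.800·7182.064858) / 21608.321792 = -45.559038
y = (-103.288·7182.064858 − 3887.034343·-164.508) / 21608.321792 = -4.737659
|P − Q| = √((-45.559038 − -8.946)² + (-4.737659 − -27.978)²) = 43.366208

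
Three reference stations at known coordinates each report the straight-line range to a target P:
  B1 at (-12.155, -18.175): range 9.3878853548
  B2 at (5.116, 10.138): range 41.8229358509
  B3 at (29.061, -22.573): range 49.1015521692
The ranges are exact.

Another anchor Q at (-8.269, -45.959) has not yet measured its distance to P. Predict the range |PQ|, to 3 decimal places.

25.552

eq1: (x + 12.155)² + (y + 18.175)² = 9.3878853548²
eq2: (x − 5.116)² + (y − 10.138)² = 41.8229358509²
eq3: (x − 29.061)² + (y + 22.573)² = 49.1015521692²
eq2−eq3, eq2−eq1 (x²,y² cancel):
  47.890·x − 65.422·y = 563.325088
  -34.542·x − 56.626·y = 2010.147722
det = 47.890·-56.626 − -65.422·-34.542 = -4971.625864
x = (563.325088·-56.626 − -65.422·2010.147722) / -4971.625864 = -20.035506
y = (47.890·2010.147722 − 563.325088·-34.542) / -4971.625864 = -23.276963
|P − Q| = √((-20.035506 − -8.269)² + (-23.276963 − -45.959)²) = 25.552406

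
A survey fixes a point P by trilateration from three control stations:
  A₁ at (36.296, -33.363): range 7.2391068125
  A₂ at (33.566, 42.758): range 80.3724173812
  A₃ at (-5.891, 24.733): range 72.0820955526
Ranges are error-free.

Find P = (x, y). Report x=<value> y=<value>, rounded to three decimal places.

x=30.392 y=-37.552

eq1: (x − 36.296)² + (y + 33.363)² = 7.2391068125²
eq2: (x − 33.566)² + (y − 42.758)² = 80.3724173812²
eq3: (x + 5.891)² + (y − 24.733)² = 72.0820955526²
eq2−eq1, eq2−eq3 (x²,y² cancel):
  5.460·x − 152.242·y = 5882.887273
  -78.914·x − 36.050·y = -1044.600774
det = 5.460·-36.050 − -152.242·-78.914 = -12210.858188
x = (5882.887273·-36.050 − -152.242·-1044.600774) / -12210.858188 = 30.391819
y = (5.460·-1044.600774 − 5882.887273·-78.914) / -12210.858188 = -37.551713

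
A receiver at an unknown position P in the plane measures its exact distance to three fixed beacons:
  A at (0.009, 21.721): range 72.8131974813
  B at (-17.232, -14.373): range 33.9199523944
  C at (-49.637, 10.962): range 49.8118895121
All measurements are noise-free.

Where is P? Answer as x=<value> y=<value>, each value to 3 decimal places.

eq1: (x − 0.009)² + (y − 21.721)² = 72.8131974813²
eq2: (x + 17.232)² + (y + 14.373)² = 33.9199523944²
eq3: (x + 49.637)² + (y − 10.962)² = 49.8118895121²
eq1−eq3, eq1−eq2 (x²,y² cancel):
  -99.292·x − 21.518·y = 4932.732682
  -34.482·x − 72.188·y = 4182.921588
det = -99.292·-72.188 − -21.518·-34.482 = 6425.707220
x = (4932.732682·-72.188 − -21.518·4182.921588) / 6425.707220 = -41.408049
y = (-99.292·4182.921588 − 4932.732682·-34.482) / 6425.707220 = -38.165474

x=-41.408 y=-38.165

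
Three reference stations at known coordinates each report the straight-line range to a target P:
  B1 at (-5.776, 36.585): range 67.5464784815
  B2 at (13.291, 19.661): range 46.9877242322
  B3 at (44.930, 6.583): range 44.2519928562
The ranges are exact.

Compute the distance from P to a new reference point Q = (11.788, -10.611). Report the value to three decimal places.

eq1: (x + 5.776)² + (y − 36.585)² = 67.5464784815²
eq2: (x − 13.291)² + (y − 19.661)² = 46.9877242322²
eq3: (x − 44.930)² + (y − 6.583)² = 44.2519928562²
eq3−eq1, eq3−eq2 (x²,y² cancel):
  -101.412·x + 60.004·y = -3294.504272
  -63.278·x + 26.156·y = -1748.442544
det = -101.412·26.156 − 60.004·-63.278 = 1144.400840
x = (-3294.504272·26.156 − 60.004·-1748.442544) / 1144.400840 = 16.377559
y = (-101.412·-1748.442544 − -3294.504272·-63.278) / 1144.400840 = -27.225239
|P − Q| = √((16.377559 − 11.788)² + (-27.225239 − -10.611)²) = 17.236501

17.237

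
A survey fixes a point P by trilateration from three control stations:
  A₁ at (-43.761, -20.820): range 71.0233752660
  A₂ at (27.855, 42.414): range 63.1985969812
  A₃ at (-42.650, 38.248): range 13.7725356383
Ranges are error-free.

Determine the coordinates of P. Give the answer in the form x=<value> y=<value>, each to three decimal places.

eq1: (x + 43.761)² + (y + 20.820)² = 71.0233752660²
eq2: (x − 27.855)² + (y − 42.414)² = 63.1985969812²
eq3: (x + 42.650)² + (y − 38.248)² = 13.7725356383²
eq2−eq1, eq2−eq3 (x²,y² cancel):
  -143.232·x − 126.468·y = -1276.608074
  -141.010·x − 8.332·y = 4511.463505
det = -143.232·-8.332 − -126.468·-141.010 = -16639.843656
x = (-1276.608074·-8.332 − -126.468·4511.463505) / -16639.843656 = -34.927760
y = (-143.232·4511.463505 − -1276.608074·-141.010) / -16639.843656 = 49.651936

x=-34.928 y=49.652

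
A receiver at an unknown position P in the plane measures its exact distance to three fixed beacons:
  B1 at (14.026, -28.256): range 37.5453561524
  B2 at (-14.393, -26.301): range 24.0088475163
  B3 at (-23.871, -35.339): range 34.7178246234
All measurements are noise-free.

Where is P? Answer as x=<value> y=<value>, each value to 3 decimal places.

eq1: (x − 14.026)² + (y + 28.256)² = 37.5453561524²
eq2: (x + 14.393)² + (y + 26.301)² = 24.0088475163²
eq3: (x + 23.871)² + (y + 35.339)² = 34.7178246234²
eq3−eq2, eq3−eq1 (x²,y² cancel):
  18.956·x + 18.076·y = -290.865924
  75.794·x + 14.166·y = -1027.865772
det = 18.956·14.166 − 18.076·75.794 = -1101.521648
x = (-290.865924·14.166 − 18.076·-1027.865772) / -1101.521648 = -13.126655
y = (18.956·-1027.865772 − -290.865924·75.794) / -1101.521648 = -2.325572

x=-13.127 y=-2.326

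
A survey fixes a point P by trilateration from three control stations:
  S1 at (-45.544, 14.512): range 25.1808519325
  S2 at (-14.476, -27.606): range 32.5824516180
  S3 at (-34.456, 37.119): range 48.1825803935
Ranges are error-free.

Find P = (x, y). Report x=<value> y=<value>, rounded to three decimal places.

x=-42.171 y=-10.442

eq1: (x + 45.544)² + (y − 14.512)² = 25.1808519325²
eq2: (x + 14.476)² + (y + 27.606)² = 32.5824516180²
eq3: (x + 34.456)² + (y − 37.119)² = 48.1825803935²
eq1−eq3, eq1−eq2 (x²,y² cancel):
  22.176·x + 45.214·y = -1407.303732
  62.136·x − 84.236·y = -1740.749117
det = 22.176·-84.236 − 45.214·62.136 = -4677.434640
x = (-1407.303732·-84.236 − 45.214·-1740.749117) / -4677.434640 = -42.170951
y = (22.176·-1740.749117 − -1407.303732·62.136) / -4677.434640 = -10.441914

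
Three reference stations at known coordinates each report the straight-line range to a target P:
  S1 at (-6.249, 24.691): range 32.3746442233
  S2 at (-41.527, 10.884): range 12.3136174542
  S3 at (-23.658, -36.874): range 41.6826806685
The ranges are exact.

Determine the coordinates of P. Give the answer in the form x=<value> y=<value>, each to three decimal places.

x=-31.242 y=4.113

eq1: (x + 6.249)² + (y − 24.691)² = 32.3746442233²
eq2: (x + 41.527)² + (y − 10.884)² = 12.3136174542²
eq3: (x + 23.658)² + (y + 36.874)² = 41.6826806685²
eq3−eq2, eq3−eq1 (x²,y² cancel):
  -35.738·x + 95.516·y = 1509.381038
  34.818·x + 123.130·y = -581.369079
det = -35.738·123.130 − 95.516·34.818 = -7726.096028
x = (1509.381038·123.130 − 95.516·-581.369079) / -7726.096028 = -31.242187
y = (-35.738·-581.369079 − 1509.381038·34.818) / -7726.096028 = 4.112900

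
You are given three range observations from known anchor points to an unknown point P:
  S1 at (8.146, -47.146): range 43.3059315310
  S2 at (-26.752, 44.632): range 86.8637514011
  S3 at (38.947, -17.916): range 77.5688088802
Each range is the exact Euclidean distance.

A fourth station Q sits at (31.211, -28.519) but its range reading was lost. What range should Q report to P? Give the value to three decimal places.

eq1: (x − 8.146)² + (y + 47.146)² = 43.3059315310²
eq2: (x + 26.752)² + (y − 44.632)² = 86.8637514011²
eq3: (x − 38.947)² + (y + 17.916)² = 77.5688088802²
eq1−eq2, eq1−eq3 (x²,y² cancel):
  -69.796·x + 183.556·y = -5251.325306
  61.602·x + 58.460·y = -4592.767172
det = -69.796·58.460 − 183.556·61.602 = -15387.690872
x = (-5251.325306·58.460 − 183.556·-4592.767172) / -15387.690872 = -34.835473
y = (-69.796·-4592.767172 − -5251.325306·61.602) / -15387.690872 = -41.854813
|P − Q| = √((-34.835473 − 31.211)² + (-41.854813 − -28.519)²) = 67.379378

67.379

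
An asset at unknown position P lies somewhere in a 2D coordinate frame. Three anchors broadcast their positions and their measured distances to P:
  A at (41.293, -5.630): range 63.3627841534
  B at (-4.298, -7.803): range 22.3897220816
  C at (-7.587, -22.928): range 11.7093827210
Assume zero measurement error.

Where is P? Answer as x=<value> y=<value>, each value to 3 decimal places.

eq1: (x − 41.293)² + (y + 5.630)² = 63.3627841534²
eq2: (x + 4.298)² + (y + 7.803)² = 22.3897220816²
eq3: (x + 7.587)² + (y + 22.928)² = 11.7093827210²
eq3−eq1, eq3−eq2 (x²,y² cancel):
  97.760·x + 34.596·y = -2724.179776
  6.578·x + 30.250·y = -868.086151
det = 97.760·30.250 − 34.596·6.578 = 2729.667512
x = (-2724.179776·30.250 − 34.596·-868.086151) / 2729.667512 = -19.187000
y = (97.760·-868.086151 − -2724.179776·6.578) / 2729.667512 = -24.524763

x=-19.187 y=-24.525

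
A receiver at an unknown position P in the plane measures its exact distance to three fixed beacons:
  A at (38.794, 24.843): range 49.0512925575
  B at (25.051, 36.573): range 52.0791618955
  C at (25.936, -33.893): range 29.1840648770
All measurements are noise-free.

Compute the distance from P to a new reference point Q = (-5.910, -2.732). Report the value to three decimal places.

eq1: (x − 38.794)² + (y − 24.843)² = 49.0512925575²
eq2: (x − 25.051)² + (y − 36.573)² = 52.0791618955²
eq3: (x − 25.936)² + (y + 33.893)² = 29.1840648770²
eq2−eq1, eq2−eq3 (x²,y² cancel):
  27.486·x − 23.460·y = 463.221957
  1.770·x − 140.932·y = 1716.804076
det = 27.486·-140.932 − -23.460·1.770 = -3832.132752
x = (463.221957·-140.932 − -23.460·1716.804076) / -3832.132752 = 6.525498
y = (27.486·1716.804076 − 463.221957·1.770) / -3832.132752 = -12.099835
|P − Q| = √((6.525498 − -5.910)² + (-12.099835 − -2.732)²) = 15.569134

15.569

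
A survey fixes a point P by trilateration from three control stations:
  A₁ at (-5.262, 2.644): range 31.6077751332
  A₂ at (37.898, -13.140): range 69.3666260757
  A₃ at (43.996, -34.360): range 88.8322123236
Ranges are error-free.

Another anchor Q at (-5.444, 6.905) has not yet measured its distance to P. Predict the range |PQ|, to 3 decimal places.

27.475

eq1: (x + 5.262)² + (y − 2.644)² = 31.6077751332²
eq2: (x − 37.898)² + (y + 13.140)² = 69.3666260757²
eq3: (x − 43.996)² + (y + 34.360)² = 88.8322123236²
eq1−eq2, eq1−eq3 (x²,y² cancel):
  86.320·x − 31.568·y = -2238.438740
  98.516·x − 74.008·y = -3810.532261
det = 86.320·-74.008 − -31.568·98.516 = -3278.417472
x = (-2238.438740·-74.008 − -31.568·-3810.532261) / -3278.417472 = -13.839449
y = (86.320·-3810.532261 − -2238.438740·98.516) / -3278.417472 = 33.065683
|P − Q| = √((-13.839449 − -5.444)² + (33.065683 − 6.905)²) = 27.474805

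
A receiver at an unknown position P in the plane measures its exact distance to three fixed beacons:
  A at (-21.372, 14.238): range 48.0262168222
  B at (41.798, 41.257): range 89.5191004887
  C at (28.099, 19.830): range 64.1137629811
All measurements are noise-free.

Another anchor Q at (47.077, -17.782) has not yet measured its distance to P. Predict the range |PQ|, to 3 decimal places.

eq1: (x + 21.372)² + (y − 14.238)² = 48.0262168222²
eq2: (x − 41.798)² + (y − 41.257)² = 89.5191004887²
eq3: (x − 28.099)² + (y − 19.830)² = 64.1137629811²
eq3−eq2, eq3−eq1 (x²,y² cancel):
  27.398·x + 42.854·y = -1636.664597
  -98.942·x − 11.184·y = 1280.757428
det = 27.398·-11.184 − 42.854·-98.942 = 3933.641236
x = (-1636.664597·-11.184 − 42.854·1280.757428) / 3933.641236 = -9.299557
y = (27.398·1280.757428 − -1636.664597·-98.942) / 3933.641236 = -32.246122
|P − Q| = √((-9.299557 − 47.077)² + (-32.246122 − -17.782)²) = 58.202466

58.202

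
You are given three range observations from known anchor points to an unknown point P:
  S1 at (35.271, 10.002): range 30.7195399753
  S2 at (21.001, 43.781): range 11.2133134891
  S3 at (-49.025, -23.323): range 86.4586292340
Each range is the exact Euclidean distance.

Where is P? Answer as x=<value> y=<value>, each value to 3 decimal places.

x=15.863 y=33.814

eq1: (x − 35.271)² + (y − 10.002)² = 30.7195399753²
eq2: (x − 21.001)² + (y − 43.781)² = 11.2133134891²
eq3: (x + 49.025)² + (y + 23.323)² = 86.4586292340²
eq2−eq3, eq2−eq1 (x²,y² cancel):
  -140.052·x − 134.208·y = -6759.761178
  28.540·x − 67.558·y = -1831.686254
det = -140.052·-67.558 − -134.208·28.540 = 13291.929336
x = (-6759.761178·-67.558 − -134.208·-1831.686254) / 13291.929336 = 15.862934
y = (-140.052·-1831.686254 − -6759.761178·28.540) / 13291.929336 = 33.814121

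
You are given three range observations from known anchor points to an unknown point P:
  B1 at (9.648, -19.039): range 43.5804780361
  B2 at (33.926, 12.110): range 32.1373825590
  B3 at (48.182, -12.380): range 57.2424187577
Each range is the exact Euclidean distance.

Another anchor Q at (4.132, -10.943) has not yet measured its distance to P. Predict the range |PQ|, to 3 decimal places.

35.136

eq1: (x − 9.648)² + (y + 19.039)² = 43.5804780361²
eq2: (x − 33.926)² + (y − 12.110)² = 32.1373825590²
eq3: (x − 48.182)² + (y + 12.380)² = 57.2424187577²
eq1−eq2, eq1−eq3 (x²,y² cancel):
  48.556·x + 62.298·y = 1708.504859
  77.068·x + 13.318·y = 641.765660
det = 48.556·13.318 − 62.298·77.068 = -4154.513456
x = (1708.504859·13.318 − 62.298·641.765660) / -4154.513456 = 4.146538
y = (48.556·641.765660 − 1708.504859·77.068) / -4154.513456 = 24.192840
|P − Q| = √((4.146538 − 4.132)² + (24.192840 − -10.943)²) = 35.135843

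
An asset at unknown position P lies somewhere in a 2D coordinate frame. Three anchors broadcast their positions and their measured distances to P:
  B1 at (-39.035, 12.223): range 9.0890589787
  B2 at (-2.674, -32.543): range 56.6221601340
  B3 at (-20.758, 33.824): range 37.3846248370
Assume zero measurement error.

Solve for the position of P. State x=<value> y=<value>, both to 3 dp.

eq1: (x + 39.035)² + (y − 12.223)² = 9.0890589787²
eq2: (x + 2.674)² + (y + 32.543)² = 56.6221601340²
eq3: (x + 20.758)² + (y − 33.824)² = 37.3846248370²
eq3−eq2, eq3−eq1 (x²,y² cancel):
  36.168·x − 132.734·y = -2317.219259
  -36.554·x − 43.202·y = 1413.174595
det = 36.168·-43.202 − -132.734·-36.554 = -6414.488572
x = (-2317.219259·-43.202 − -132.734·1413.174595) / -6414.488572 = -44.849222
y = (36.168·1413.174595 − -2317.219259·-36.554) / -6414.488572 = 5.236884

x=-44.849 y=5.237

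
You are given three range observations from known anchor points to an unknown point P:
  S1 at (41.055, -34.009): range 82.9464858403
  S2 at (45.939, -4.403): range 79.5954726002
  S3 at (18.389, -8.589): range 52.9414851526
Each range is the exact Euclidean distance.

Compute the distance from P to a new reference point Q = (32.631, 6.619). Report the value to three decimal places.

66.091

eq1: (x − 41.055)² + (y + 34.009)² = 82.9464858403²
eq2: (x − 45.939)² + (y + 4.403)² = 79.5954726002²
eq3: (x − 18.389)² + (y + 8.589)² = 52.9414851526²
eq3−eq1, eq3−eq2 (x²,y² cancel):
  45.332·x − 50.840·y = -1647.119799
  55.100·x + 8.372·y = -1814.786520
det = 45.332·8.372 − -50.840·55.100 = 3180.803504
x = (-1647.119799·8.372 − -50.840·-1814.786520) / 3180.803504 = -33.341712
y = (45.332·-1814.786520 − -1647.119799·55.100) / 3180.803504 = 2.668633
|P − Q| = √((-33.341712 − 32.631)² + (2.668633 − 6.619)²) = 66.090878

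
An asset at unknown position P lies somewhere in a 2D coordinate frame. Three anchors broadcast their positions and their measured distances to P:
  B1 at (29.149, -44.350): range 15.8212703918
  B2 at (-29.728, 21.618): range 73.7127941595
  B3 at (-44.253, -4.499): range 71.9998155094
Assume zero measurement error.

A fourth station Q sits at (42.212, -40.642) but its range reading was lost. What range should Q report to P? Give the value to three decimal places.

eq1: (x − 29.149)² + (y + 44.350)² = 15.8212703918²
eq2: (x + 29.728)² + (y − 21.618)² = 73.7127941595²
eq3: (x + 44.253)² + (y + 4.499)² = 71.9998155094²
eq2−eq3, eq2−eq1 (x²,y² cancel):
  -29.050·x − 52.234·y = 877.079691
  117.754·x − 131.936·y = 6648.758219
det = -29.050·-131.936 − -52.234·117.754 = 9983.503236
x = (877.079691·-131.936 − -52.234·6648.758219) / 9983.503236 = 23.195550
y = (-29.050·6648.758219 − 877.079691·117.754) / 9983.503236 = -29.691588
|P − Q| = √((23.195550 − 42.212)² + (-29.691588 − -40.642)²) = 21.943949

21.944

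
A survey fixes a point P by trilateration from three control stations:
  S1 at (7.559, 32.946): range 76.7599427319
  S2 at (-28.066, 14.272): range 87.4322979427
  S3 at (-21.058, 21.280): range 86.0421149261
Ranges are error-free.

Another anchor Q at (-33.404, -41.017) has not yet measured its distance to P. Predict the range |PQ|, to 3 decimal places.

eq1: (x − 7.559)² + (y − 32.946)² = 76.7599427319²
eq2: (x + 28.066)² + (y − 14.272)² = 87.4322979427²
eq3: (x + 21.058)² + (y − 21.280)² = 86.0421149261²
eq3−eq2, eq3−eq1 (x²,y² cancel):
  -14.016·x − 14.016·y = -146.048607
  57.234·x + 23.332·y = 1757.456366
det = -14.016·23.332 − -14.016·57.234 = 475.170432
x = (-146.048607·23.332 − -14.016·1757.456366) / 475.170432 = 44.667978
y = (-14.016·1757.456366 − -146.048607·57.234) / 475.170432 = -34.247843
|P − Q| = √((44.667978 − -33.404)² + (-34.247843 − -41.017)²) = 78.364885

78.365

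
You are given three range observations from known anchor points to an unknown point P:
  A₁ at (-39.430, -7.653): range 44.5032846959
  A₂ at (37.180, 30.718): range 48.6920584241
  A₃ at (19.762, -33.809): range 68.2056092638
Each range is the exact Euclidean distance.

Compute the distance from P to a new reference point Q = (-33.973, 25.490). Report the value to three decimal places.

eq1: (x + 39.430)² + (y + 7.653)² = 44.5032846959²
eq2: (x − 37.180)² + (y − 30.718)² = 48.6920584241²
eq3: (x − 19.762)² + (y + 33.809)² = 68.2056092638²
eq3−eq1, eq3−eq2 (x²,y² cancel):
  -118.384·x + 52.312·y = 2751.170970
  34.836·x + 129.054·y = 3073.451380
det = -118.384·129.054 − 52.312·34.836 = -17100.269568
x = (2751.170970·129.054 − 52.312·3073.451380) / -17100.269568 = -11.360712
y = (-118.384·3073.451380 − 2751.170970·34.836) / -17100.269568 = 26.881872
|P − Q| = √((-11.360712 − -33.973)² + (26.881872 − 25.490)²) = 22.655085

22.655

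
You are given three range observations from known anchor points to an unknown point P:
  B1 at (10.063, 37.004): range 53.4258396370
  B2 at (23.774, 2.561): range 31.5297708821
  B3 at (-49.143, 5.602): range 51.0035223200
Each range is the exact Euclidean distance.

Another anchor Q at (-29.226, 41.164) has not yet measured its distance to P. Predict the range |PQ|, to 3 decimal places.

eq1: (x − 10.063)² + (y − 37.004)² = 53.4258396370²
eq2: (x − 23.774)² + (y − 2.561)² = 31.5297708821²
eq3: (x + 49.143)² + (y − 5.602)² = 51.0035223200²
eq3−eq2, eq3−eq1 (x²,y² cancel):
  145.834·x − 6.082·y = -267.422219
  118.412·x + 62.804·y = -1228.817920
det = 145.834·62.804 − -6.082·118.412 = 9879.140320
x = (-267.422219·62.804 − -6.082·-1228.817920) / 9879.140320 = -2.456576
y = (145.834·-1228.817920 − -267.422219·118.412) / 9879.140320 = -14.934238
|P − Q| = √((-2.456576 − -29.226)² + (-14.934238 − 41.164)²) = 62.157979

62.158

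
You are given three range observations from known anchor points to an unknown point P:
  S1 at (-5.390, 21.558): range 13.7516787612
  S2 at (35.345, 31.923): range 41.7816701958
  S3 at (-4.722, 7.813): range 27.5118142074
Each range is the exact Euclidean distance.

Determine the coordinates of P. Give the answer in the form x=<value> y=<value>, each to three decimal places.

x=-6.302 y=35.279

eq1: (x + 5.390)² + (y − 21.558)² = 13.7516787612²
eq2: (x − 35.345)² + (y − 31.923)² = 41.7816701958²
eq3: (x + 4.722)² + (y − 7.813)² = 27.5118142074²
eq3−eq1, eq3−eq2 (x²,y² cancel):
  -1.336·x + 27.490·y = 978.250463
  80.134·x + 48.220·y = 1196.198658
det = -1.336·48.220 − 27.490·80.134 = -2267.305580
x = (978.250463·48.220 − 27.490·1196.198658) / -2267.305580 = -6.301637
y = (-1.336·1196.198658 − 978.250463·80.134) / -2267.305580 = 35.279428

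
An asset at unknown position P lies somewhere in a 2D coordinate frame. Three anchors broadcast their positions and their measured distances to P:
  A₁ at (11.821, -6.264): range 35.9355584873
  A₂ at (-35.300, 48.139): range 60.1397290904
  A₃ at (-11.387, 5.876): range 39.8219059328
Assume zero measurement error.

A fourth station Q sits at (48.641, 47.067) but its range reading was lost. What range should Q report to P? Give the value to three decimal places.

32.980

eq1: (x − 11.821)² + (y + 6.264)² = 35.9355584873²
eq2: (x + 35.300)² + (y − 48.139)² = 60.1397290904²
eq3: (x + 11.387)² + (y − 5.876)² = 39.8219059328²
eq1−eq2, eq1−eq3 (x²,y² cancel):
  -94.242·x + 108.806·y = 1059.056933
  -46.416·x + 24.280·y = -309.202420
det = -94.242·24.280 − 108.806·-46.416 = 2762.143536
x = (1059.056933·24.280 − 108.806·-309.202420) / 2762.143536 = 21.489463
y = (-94.242·-309.202420 − 1059.056933·-46.416) / 2762.143536 = 28.346478
|P − Q| = √((21.489463 − 48.641)² + (28.346478 − 47.067)²) = 32.979750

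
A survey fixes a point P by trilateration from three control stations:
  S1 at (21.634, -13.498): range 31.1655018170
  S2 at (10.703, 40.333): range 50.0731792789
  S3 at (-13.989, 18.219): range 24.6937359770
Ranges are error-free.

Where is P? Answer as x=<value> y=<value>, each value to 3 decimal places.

x=-8.585 y=-5.876

eq1: (x − 21.634)² + (y + 13.498)² = 31.1655018170²
eq2: (x − 10.703)² + (y − 40.333)² = 50.0731792789²
eq3: (x + 13.989)² + (y − 18.219)² = 24.6937359770²
eq3−eq2, eq3−eq1 (x²,y² cancel):
  49.384·x + 44.228·y = -683.861671
  71.246·x − 63.434·y = -238.906029
det = 49.384·-63.434 − 44.228·71.246 = -6283.692744
x = (-683.861671·-63.434 − 44.228·-238.906029) / -6283.692744 = -8.585146
y = (49.384·-238.906029 − -683.861671·71.246) / -6283.692744 = -5.876206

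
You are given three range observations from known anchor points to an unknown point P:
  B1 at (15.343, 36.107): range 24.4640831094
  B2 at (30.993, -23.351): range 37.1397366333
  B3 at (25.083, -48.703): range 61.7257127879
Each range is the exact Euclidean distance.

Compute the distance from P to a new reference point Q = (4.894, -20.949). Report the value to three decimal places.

38.653

eq1: (x − 15.343)² + (y − 36.107)² = 24.4640831094²
eq2: (x − 30.993)² + (y + 23.351)² = 37.1397366333²
eq3: (x − 25.083)² + (y + 48.703)² = 61.7257127879²
eq1−eq2, eq1−eq3 (x²,y² cancel):
  31.300·x − 118.916·y = -814.156523
  19.480·x − 169.620·y = -1749.556257
det = 31.300·-169.620 − -118.916·19.480 = -2992.622320
x = (-814.156523·-169.620 − -118.916·-1749.556257) / -2992.622320 = 23.375152
y = (31.300·-1749.556257 − -814.156523·19.480) / -2992.622320 = 12.999082
|P − Q| = √((23.375152 − 4.894)² + (12.999082 − -20.949)²) = 38.652623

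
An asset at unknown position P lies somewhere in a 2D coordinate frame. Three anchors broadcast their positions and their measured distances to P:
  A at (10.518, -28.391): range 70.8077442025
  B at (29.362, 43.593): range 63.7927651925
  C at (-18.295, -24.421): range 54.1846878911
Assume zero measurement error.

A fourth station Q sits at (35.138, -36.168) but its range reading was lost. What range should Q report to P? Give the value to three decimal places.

eq1: (x − 10.518)² + (y + 28.391)² = 70.8077442025²
eq2: (x − 29.362)² + (y − 43.593)² = 63.7927651925²
eq3: (x + 18.295)² + (y + 24.421)² = 54.1846878911²
eq1−eq2, eq1−eq3 (x²,y² cancel):
  37.688·x + 143.968·y = 2790.019236
  -57.626·x + 7.940·y = 2092.171298
det = 37.688·7.940 − 143.968·-57.626 = 8595.542688
x = (2790.019236·7.940 − 143.968·2092.171298) / 8595.542688 = -32.464845
y = (37.688·2092.171298 − 2790.019236·-57.626) / 8595.542688 = 27.878100
|P − Q| = √((-32.464845 − 35.138)² + (27.878100 − -36.168)²) = 93.123830

93.124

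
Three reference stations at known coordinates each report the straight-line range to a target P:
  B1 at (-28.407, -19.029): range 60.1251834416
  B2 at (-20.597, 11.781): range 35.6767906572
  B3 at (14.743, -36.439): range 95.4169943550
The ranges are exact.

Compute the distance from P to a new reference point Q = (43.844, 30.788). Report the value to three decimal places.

eq1: (x + 28.407)² + (y + 19.029)² = 60.1251834416²
eq2: (x + 20.597)² + (y − 11.781)² = 35.6767906572²
eq3: (x − 14.743)² + (y + 36.439)² = 95.4169943550²
eq1−eq3, eq1−eq2 (x²,y² cancel):
  86.300·x − 34.820·y = -5113.268848
  15.620·x + 61.620·y = 1736.172172
det = 86.300·61.620 − -34.820·15.620 = 5861.694400
x = (-5113.268848·61.620 − -34.820·1736.172172) / 5861.694400 = -43.438995
y = (86.300·1736.172172 − -5113.268848·15.620) / 5861.694400 = 39.186778
|P − Q| = √((-43.438995 − 43.844)² + (39.186778 − 30.788)²) = 87.686148

87.686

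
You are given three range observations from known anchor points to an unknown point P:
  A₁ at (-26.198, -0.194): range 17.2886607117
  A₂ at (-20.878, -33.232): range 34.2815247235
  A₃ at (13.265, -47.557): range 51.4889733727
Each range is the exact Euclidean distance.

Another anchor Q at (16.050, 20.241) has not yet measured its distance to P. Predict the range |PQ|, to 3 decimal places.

32.856

eq1: (x + 26.198)² + (y + 0.194)² = 17.2886607117²
eq2: (x + 20.878)² + (y + 33.232)² = 34.2815247235²
eq3: (x − 13.265)² + (y + 47.557)² = 51.4889733727²
eq2−eq1, eq2−eq3 (x²,y² cancel):
  -10.640·x + 66.076·y = 22.441280
  68.286·x − 28.650·y = -578.519676
det = -10.640·-28.650 − 66.076·68.286 = -4207.229736
x = (22.441280·-28.650 − 66.076·-578.519676) / -4207.229736 = -8.933033
y = (-10.640·-578.519676 − 22.441280·68.286) / -4207.229736 = -1.098829
|P − Q| = √((-8.933033 − 16.050)² + (-1.098829 − 20.241)²) = 32.856358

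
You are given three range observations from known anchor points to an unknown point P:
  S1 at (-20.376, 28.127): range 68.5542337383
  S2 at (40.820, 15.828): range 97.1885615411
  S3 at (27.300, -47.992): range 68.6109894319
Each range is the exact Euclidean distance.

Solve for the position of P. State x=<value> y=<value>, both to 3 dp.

x=-40.490 y=-37.410

eq1: (x + 20.376)² + (y − 28.127)² = 68.5542337383²
eq2: (x − 40.820)² + (y − 15.828)² = 97.1885615411²
eq3: (x − 27.300)² + (y + 47.992)² = 68.6109894319²
eq1−eq3, eq1−eq2 (x²,y² cancel):
  95.352·x − 152.238·y = 1834.427652
  122.392·x − 24.598·y = -4035.445052
det = 95.352·-24.598 − -152.238·122.392 = 16287.244800
x = (1834.427652·-24.598 − -152.238·-4035.445052) / 16287.244800 = -40.490049
y = (95.352·-4035.445052 − 1834.427652·122.392) / 16287.244800 = -37.410074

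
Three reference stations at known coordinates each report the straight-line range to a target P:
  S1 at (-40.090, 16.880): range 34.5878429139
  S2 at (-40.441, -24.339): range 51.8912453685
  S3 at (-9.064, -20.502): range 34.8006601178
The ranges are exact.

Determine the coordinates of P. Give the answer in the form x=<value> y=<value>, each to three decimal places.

x=-5.612 y=14.127

eq1: (x + 40.090)² + (y − 16.880)² = 34.5878429139²
eq2: (x + 40.441)² + (y + 24.339)² = 51.8912453685²
eq3: (x + 9.064)² + (y + 20.502)² = 34.8006601178²
eq3−eq2, eq3−eq1 (x²,y² cancel):
  -62.754·x − 7.674·y = 243.757901
  -62.052·x + 74.764·y = 1404.421467
det = -62.754·74.764 − -7.674·-62.052 = -5167.927104
x = (243.757901·74.764 − -7.674·1404.421467) / -5167.927104 = -5.611891
y = (-62.754·1404.421467 − 243.757901·-62.052) / -5167.927104 = 14.127018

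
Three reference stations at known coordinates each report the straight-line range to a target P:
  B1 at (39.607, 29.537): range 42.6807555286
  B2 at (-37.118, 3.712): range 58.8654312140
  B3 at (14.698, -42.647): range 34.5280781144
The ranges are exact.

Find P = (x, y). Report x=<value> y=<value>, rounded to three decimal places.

eq1: (x − 39.607)² + (y − 29.537)² = 42.6807555286²
eq2: (x + 37.118)² + (y − 3.712)² = 58.8654312140²
eq3: (x − 14.698)² + (y + 42.647)² = 34.5280781144²
eq2−eq1, eq2−eq3 (x²,y² cancel):
  153.450·x + 51.650·y = 2693.116050
  103.632·x − 92.718·y = 2916.223759
det = 153.450·-92.718 − 51.650·103.632 = -19580.169900
x = (2693.116050·-92.718 − 51.650·2916.223759) / -19580.169900 = 20.445343
y = (153.450·2916.223759 − 2693.116050·103.632) / -19580.169900 = -8.600617

x=20.445 y=-8.601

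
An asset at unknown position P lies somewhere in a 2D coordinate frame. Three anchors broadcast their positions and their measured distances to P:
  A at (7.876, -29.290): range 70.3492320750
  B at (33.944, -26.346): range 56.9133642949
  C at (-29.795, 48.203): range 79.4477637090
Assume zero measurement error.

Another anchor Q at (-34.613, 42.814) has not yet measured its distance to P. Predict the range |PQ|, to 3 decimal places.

83.065

eq1: (x − 7.876)² + (y + 29.290)² = 70.3492320750²
eq2: (x − 33.944)² + (y + 26.346)² = 56.9133642949²
eq3: (x + 29.795)² + (y − 48.203)² = 79.4477637090²
eq1−eq2, eq1−eq3 (x²,y² cancel):
  52.136·x + 5.888·y = 2636.254794
  -75.342·x + 154.986·y = 928.403053
det = 52.136·154.986 − 5.888·-75.342 = 8523.963792
x = (2636.254794·154.986 − 5.888·928.403053) / 8523.963792 = 47.292100
y = (52.136·928.403053 − 2636.254794·-75.342) / 8523.963792 = 28.979937
|P − Q| = √((47.292100 − -34.613)² + (28.979937 − 42.814)²) = 83.065196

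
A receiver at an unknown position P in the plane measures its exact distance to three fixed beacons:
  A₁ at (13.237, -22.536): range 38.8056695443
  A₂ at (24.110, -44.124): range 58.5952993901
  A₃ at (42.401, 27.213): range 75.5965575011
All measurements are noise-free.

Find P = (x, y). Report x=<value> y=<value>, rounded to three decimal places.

x=-23.456 y=-9.905

eq1: (x − 13.237)² + (y + 22.536)² = 38.8056695443²
eq2: (x − 24.110)² + (y + 44.124)² = 58.5952993901²
eq3: (x − 42.401)² + (y − 27.213)² = 75.5965575011²
eq2−eq1, eq2−eq3 (x²,y² cancel):
  -21.746·x + 43.176·y = 82.399111
  36.582·x + 142.674·y = -2271.257701
det = -21.746·142.674 − 43.176·36.582 = -4682.053236
x = (82.399111·142.674 − 43.176·-2271.257701) / -4682.053236 = -23.455529
y = (-21.746·-2271.257701 − 82.399111·36.582) / -4682.053236 = -9.905151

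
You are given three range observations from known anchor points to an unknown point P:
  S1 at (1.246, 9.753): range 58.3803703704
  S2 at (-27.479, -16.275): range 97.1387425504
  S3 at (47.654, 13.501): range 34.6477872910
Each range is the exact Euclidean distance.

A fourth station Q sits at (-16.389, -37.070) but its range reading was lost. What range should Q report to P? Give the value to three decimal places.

eq1: (x − 1.246)² + (y − 9.753)² = 58.3803703704²
eq2: (x + 27.479)² + (y + 16.275)² = 97.1387425504²
eq3: (x − 47.654)² + (y − 13.501)² = 34.6477872910²
eq2−eq3, eq2−eq1 (x²,y² cancel):
  150.266·x + 59.552·y = 9668.675791
  57.450·x + 52.056·y = 5104.370119
det = 150.266·52.056 − 59.552·57.450 = 4400.984496
x = (9668.675791·52.056 − 59.552·5104.370119) / 4400.984496 = 45.293760
y = (150.266·5104.370119 − 9668.675791·57.450) / 4400.984496 = 48.068303
|P − Q| = √((45.293760 − -16.389)² + (48.068303 − -37.070)²) = 105.134645

105.135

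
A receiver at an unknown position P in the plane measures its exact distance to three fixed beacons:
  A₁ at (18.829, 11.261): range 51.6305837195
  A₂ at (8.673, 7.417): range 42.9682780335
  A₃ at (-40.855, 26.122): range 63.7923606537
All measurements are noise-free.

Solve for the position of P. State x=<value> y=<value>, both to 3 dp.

eq1: (x − 18.829)² + (y − 11.261)² = 51.6305837195²
eq2: (x − 8.673)² + (y − 7.417)² = 42.9682780335²
eq3: (x + 40.855)² + (y − 26.122)² = 63.7923606537²
eq1−eq2, eq1−eq3 (x²,y² cancel):
  -20.312·x − 7.688·y = 468.335714
  -119.368·x + 29.722·y = 466.400444
det = -20.312·29.722 − -7.688·-119.368 = -1521.414448
x = (468.335714·29.722 − -7.688·466.400444) / -1521.414448 = -11.506109
y = (-20.312·466.400444 − 468.335714·-119.368) / -1521.414448 = -30.518161

x=-11.506 y=-30.518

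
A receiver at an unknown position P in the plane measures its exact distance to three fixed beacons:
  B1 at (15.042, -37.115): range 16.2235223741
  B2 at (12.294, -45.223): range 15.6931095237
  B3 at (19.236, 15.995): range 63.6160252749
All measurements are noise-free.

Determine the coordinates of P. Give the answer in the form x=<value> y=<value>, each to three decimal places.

x=27.883 y=-47.031

eq1: (x − 15.042)² + (y + 37.115)² = 16.2235223741²
eq2: (x − 12.294)² + (y + 45.223)² = 15.6931095237²
eq3: (x − 19.236)² + (y − 15.995)² = 63.6160252749²
eq2−eq3, eq2−eq1 (x²,y² cancel):
  13.884·x + 122.436·y = -5371.123429
  5.496·x + 16.216·y = -609.406168
det = 13.884·16.216 − 122.436·5.496 = -447.765312
x = (-5371.123429·16.216 − 122.436·-609.406168) / -447.765312 = 27.882651
y = (13.884·-609.406168 − -5371.123429·5.496) / -447.765312 = -47.030662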